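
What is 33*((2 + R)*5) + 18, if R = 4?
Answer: 1008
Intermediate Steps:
33*((2 + R)*5) + 18 = 33*((2 + 4)*5) + 18 = 33*(6*5) + 18 = 33*30 + 18 = 990 + 18 = 1008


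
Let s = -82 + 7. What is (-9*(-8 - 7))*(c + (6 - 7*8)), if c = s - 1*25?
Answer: -20250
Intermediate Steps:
s = -75
c = -100 (c = -75 - 1*25 = -75 - 25 = -100)
(-9*(-8 - 7))*(c + (6 - 7*8)) = (-9*(-8 - 7))*(-100 + (6 - 7*8)) = (-9*(-15))*(-100 + (6 - 56)) = 135*(-100 - 50) = 135*(-150) = -20250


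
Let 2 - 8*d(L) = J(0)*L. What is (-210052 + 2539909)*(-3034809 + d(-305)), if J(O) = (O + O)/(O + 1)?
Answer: -28282681639395/4 ≈ -7.0707e+12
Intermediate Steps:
J(O) = 2*O/(1 + O) (J(O) = (2*O)/(1 + O) = 2*O/(1 + O))
d(L) = ¼ (d(L) = ¼ - 2*0/(1 + 0)*L/8 = ¼ - 2*0/1*L/8 = ¼ - 2*0*1*L/8 = ¼ - 0*L = ¼ - ⅛*0 = ¼ + 0 = ¼)
(-210052 + 2539909)*(-3034809 + d(-305)) = (-210052 + 2539909)*(-3034809 + ¼) = 2329857*(-12139235/4) = -28282681639395/4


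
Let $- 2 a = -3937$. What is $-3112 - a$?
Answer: $- \frac{10161}{2} \approx -5080.5$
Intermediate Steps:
$a = \frac{3937}{2}$ ($a = \left(- \frac{1}{2}\right) \left(-3937\right) = \frac{3937}{2} \approx 1968.5$)
$-3112 - a = -3112 - \frac{3937}{2} = - \frac{10161}{2}$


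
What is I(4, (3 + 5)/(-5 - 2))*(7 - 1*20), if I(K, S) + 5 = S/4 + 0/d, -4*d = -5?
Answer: 481/7 ≈ 68.714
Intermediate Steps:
d = 5/4 (d = -1/4*(-5) = 5/4 ≈ 1.2500)
I(K, S) = -5 + S/4 (I(K, S) = -5 + (S/4 + 0/(5/4)) = -5 + (S*(1/4) + 0*(4/5)) = -5 + (S/4 + 0) = -5 + S/4)
I(4, (3 + 5)/(-5 - 2))*(7 - 1*20) = (-5 + ((3 + 5)/(-5 - 2))/4)*(7 - 1*20) = (-5 + (8/(-7))/4)*(7 - 20) = (-5 + (8*(-1/7))/4)*(-13) = (-5 + (1/4)*(-8/7))*(-13) = (-5 - 2/7)*(-13) = -37/7*(-13) = 481/7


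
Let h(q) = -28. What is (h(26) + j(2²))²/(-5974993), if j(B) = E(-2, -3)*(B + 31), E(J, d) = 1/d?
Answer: -14161/53774937 ≈ -0.00026334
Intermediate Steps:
j(B) = -31/3 - B/3 (j(B) = (B + 31)/(-3) = -(31 + B)/3 = -31/3 - B/3)
(h(26) + j(2²))²/(-5974993) = (-28 + (-31/3 - ⅓*2²))²/(-5974993) = (-28 + (-31/3 - ⅓*4))²*(-1/5974993) = (-28 + (-31/3 - 4/3))²*(-1/5974993) = (-28 - 35/3)²*(-1/5974993) = (-119/3)²*(-1/5974993) = (14161/9)*(-1/5974993) = -14161/53774937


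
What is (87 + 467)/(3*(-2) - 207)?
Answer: -554/213 ≈ -2.6009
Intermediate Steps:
(87 + 467)/(3*(-2) - 207) = 554/(-6 - 207) = 554/(-213) = 554*(-1/213) = -554/213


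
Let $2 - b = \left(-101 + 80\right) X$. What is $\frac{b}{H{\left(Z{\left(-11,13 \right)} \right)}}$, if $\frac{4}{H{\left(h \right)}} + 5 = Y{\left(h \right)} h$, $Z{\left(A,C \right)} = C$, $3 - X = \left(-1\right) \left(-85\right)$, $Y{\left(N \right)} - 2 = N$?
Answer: $-81700$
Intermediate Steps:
$Y{\left(N \right)} = 2 + N$
$X = -82$ ($X = 3 - \left(-1\right) \left(-85\right) = 3 - 85 = -82$)
$H{\left(h \right)} = \frac{4}{-5 + h \left(2 + h\right)}$ ($H{\left(h \right)} = \frac{4}{-5 + \left(2 + h\right) h} = \frac{4}{-5 + h \left(2 + h\right)}$)
$b = -1720$ ($b = 2 - \left(-101 + 80\right) \left(-82\right) = 2 - \left(-21\right) \left(-82\right) = 2 - 1722 = -1720$)
$\frac{b}{H{\left(Z{\left(-11,13 \right)} \right)}} = - \frac{1720}{4 \frac{1}{-5 + 13 \left(2 + 13\right)}} = - \frac{1720}{4 \frac{1}{-5 + 13 \cdot 15}} = - \frac{1720}{4 \frac{1}{-5 + 195}} = - \frac{1720}{4 \cdot \frac{1}{190}} = - \frac{1720}{\frac{2}{95}} = \left(-1720\right) \frac{95}{2} = -81700$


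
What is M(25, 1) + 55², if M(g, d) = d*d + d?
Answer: 3027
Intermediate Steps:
M(g, d) = d + d² (M(g, d) = d² + d = d + d²)
M(25, 1) + 55² = 1*(1 + 1) + 55² = 1*2 + 3025 = 2 + 3025 = 3027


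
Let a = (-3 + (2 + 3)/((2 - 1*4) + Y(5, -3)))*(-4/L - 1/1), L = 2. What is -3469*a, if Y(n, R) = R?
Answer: -41628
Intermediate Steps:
a = 12 (a = (-3 + (2 + 3)/((2 - 1*4) - 3))*(-4/2 - 1/1) = (-3 + 5/((2 - 4) - 3))*(-4*½ - 1*1) = (-3 + 5/(-2 - 3))*(-2 - 1) = (-3 + 5/(-5))*(-3) = (-3 + 5*(-⅕))*(-3) = (-3 - 1)*(-3) = -4*(-3) = 12)
-3469*a = -3469*12 = -41628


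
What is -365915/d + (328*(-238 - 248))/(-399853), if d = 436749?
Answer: -76690925903/174635397897 ≈ -0.43915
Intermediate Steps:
-365915/d + (328*(-238 - 248))/(-399853) = -365915/436749 + (328*(-238 - 248))/(-399853) = -365915*1/436749 + (328*(-486))*(-1/399853) = -365915/436749 - 159408*(-1/399853) = -365915/436749 + 159408/399853 = -76690925903/174635397897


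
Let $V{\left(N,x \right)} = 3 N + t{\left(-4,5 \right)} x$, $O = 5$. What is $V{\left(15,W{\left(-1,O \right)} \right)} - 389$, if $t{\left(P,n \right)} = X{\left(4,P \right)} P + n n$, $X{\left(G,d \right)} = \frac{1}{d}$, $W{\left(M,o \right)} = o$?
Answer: $-214$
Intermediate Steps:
$t{\left(P,n \right)} = 1 + n^{2}$ ($t{\left(P,n \right)} = \frac{P}{P} + n n = 1 + n^{2}$)
$V{\left(N,x \right)} = 3 N + 26 x$ ($V{\left(N,x \right)} = 3 N + \left(1 + 5^{2}\right) x = 3 N + \left(1 + 25\right) x = 3 N + 26 x$)
$V{\left(15,W{\left(-1,O \right)} \right)} - 389 = \left(3 \cdot 15 + 26 \cdot 5\right) - 389 = \left(45 + 130\right) - 389 = 175 - 389 = -214$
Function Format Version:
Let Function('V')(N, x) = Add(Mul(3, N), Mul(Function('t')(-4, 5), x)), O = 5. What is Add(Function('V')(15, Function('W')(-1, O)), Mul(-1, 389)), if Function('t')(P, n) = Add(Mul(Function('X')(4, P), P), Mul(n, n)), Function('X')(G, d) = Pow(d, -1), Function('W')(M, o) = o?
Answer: -214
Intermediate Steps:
Function('t')(P, n) = Add(1, Pow(n, 2)) (Function('t')(P, n) = Add(Mul(Pow(P, -1), P), Mul(n, n)) = Add(1, Pow(n, 2)))
Function('V')(N, x) = Add(Mul(3, N), Mul(26, x)) (Function('V')(N, x) = Add(Mul(3, N), Mul(Add(1, Pow(5, 2)), x)) = Add(Mul(3, N), Mul(Add(1, 25), x)) = Add(Mul(3, N), Mul(26, x)))
Add(Function('V')(15, Function('W')(-1, O)), Mul(-1, 389)) = Add(Add(Mul(3, 15), Mul(26, 5)), Mul(-1, 389)) = Add(Add(45, 130), -389) = Add(175, -389) = -214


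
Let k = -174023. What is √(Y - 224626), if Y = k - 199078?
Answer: I*√597727 ≈ 773.13*I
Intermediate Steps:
Y = -373101 (Y = -174023 - 199078 = -373101)
√(Y - 224626) = √(-373101 - 224626) = √(-597727) = I*√597727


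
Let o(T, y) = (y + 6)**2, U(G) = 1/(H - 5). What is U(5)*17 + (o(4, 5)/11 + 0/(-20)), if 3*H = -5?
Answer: 169/20 ≈ 8.4500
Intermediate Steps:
H = -5/3 (H = (1/3)*(-5) = -5/3 ≈ -1.6667)
U(G) = -3/20 (U(G) = 1/(-5/3 - 5) = 1/(-20/3) = -3/20)
o(T, y) = (6 + y)**2
U(5)*17 + (o(4, 5)/11 + 0/(-20)) = -3/20*17 + ((6 + 5)**2/11 + 0/(-20)) = -51/20 + (11**2*(1/11) + 0*(-1/20)) = -51/20 + (121*(1/11) + 0) = -51/20 + (11 + 0) = -51/20 + 11 = 169/20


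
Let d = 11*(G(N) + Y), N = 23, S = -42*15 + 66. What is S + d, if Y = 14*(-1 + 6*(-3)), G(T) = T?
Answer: -3237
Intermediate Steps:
S = -564 (S = -630 + 66 = -564)
Y = -266 (Y = 14*(-1 - 18) = 14*(-19) = -266)
d = -2673 (d = 11*(23 - 266) = 11*(-243) = -2673)
S + d = -564 - 2673 = -3237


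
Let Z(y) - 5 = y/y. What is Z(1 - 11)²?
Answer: 36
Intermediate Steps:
Z(y) = 6 (Z(y) = 5 + y/y = 5 + 1 = 6)
Z(1 - 11)² = 6² = 36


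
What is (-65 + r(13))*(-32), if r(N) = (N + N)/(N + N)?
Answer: 2048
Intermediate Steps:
r(N) = 1 (r(N) = (2*N)/((2*N)) = (2*N)*(1/(2*N)) = 1)
(-65 + r(13))*(-32) = (-65 + 1)*(-32) = -64*(-32) = 2048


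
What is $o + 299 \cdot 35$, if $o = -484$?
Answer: $9981$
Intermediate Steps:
$o + 299 \cdot 35 = -484 + 299 \cdot 35 = -484 + 10465 = 9981$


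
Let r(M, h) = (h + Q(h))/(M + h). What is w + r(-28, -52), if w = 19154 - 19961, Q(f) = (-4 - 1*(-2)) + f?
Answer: -32227/40 ≈ -805.67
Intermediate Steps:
Q(f) = -2 + f (Q(f) = (-4 + 2) + f = -2 + f)
r(M, h) = (-2 + 2*h)/(M + h) (r(M, h) = (h + (-2 + h))/(M + h) = (-2 + 2*h)/(M + h))
w = -807
w + r(-28, -52) = -807 + 2*(-1 - 52)/(-28 - 52) = -807 + 2*(-53)/(-80) = -807 + 2*(-1/80)*(-53) = -807 + 53/40 = -32227/40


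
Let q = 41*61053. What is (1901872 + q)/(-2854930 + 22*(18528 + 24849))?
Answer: -4405045/1900636 ≈ -2.3177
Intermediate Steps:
q = 2503173
(1901872 + q)/(-2854930 + 22*(18528 + 24849)) = (1901872 + 2503173)/(-2854930 + 22*(18528 + 24849)) = 4405045/(-2854930 + 22*43377) = 4405045/(-2854930 + 954294) = 4405045/(-1900636) = 4405045*(-1/1900636) = -4405045/1900636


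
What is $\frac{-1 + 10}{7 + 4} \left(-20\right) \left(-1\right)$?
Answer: $\frac{180}{11} \approx 16.364$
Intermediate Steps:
$\frac{-1 + 10}{7 + 4} \left(-20\right) \left(-1\right) = \frac{9}{11} \left(-20\right) \left(-1\right) = \left(- \frac{180}{11}\right) \left(-1\right) = \frac{180}{11}$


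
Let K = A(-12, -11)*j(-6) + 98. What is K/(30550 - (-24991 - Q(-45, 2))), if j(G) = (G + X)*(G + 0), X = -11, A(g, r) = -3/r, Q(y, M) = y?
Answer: 173/76307 ≈ 0.0022672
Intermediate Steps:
j(G) = G*(-11 + G) (j(G) = (G - 11)*(G + 0) = (-11 + G)*G = G*(-11 + G))
K = 1384/11 (K = (-3/(-11))*(-6*(-11 - 6)) + 98 = (-3*(-1/11))*(-6*(-17)) + 98 = (3/11)*102 + 98 = 306/11 + 98 = 1384/11 ≈ 125.82)
K/(30550 - (-24991 - Q(-45, 2))) = 1384/(11*(30550 - (-24991 - 1*(-45)))) = 1384/(11*(30550 - (-24991 + 45))) = 1384/(11*(30550 - 1*(-24946))) = 1384/(11*(30550 + 24946)) = (1384/11)/55496 = (1384/11)*(1/55496) = 173/76307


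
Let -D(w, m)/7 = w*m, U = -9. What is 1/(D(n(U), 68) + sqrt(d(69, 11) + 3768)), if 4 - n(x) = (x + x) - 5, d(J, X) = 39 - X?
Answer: -3213/41292527 - sqrt(949)/82585054 ≈ -7.8184e-5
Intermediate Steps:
n(x) = 9 - 2*x (n(x) = 4 - ((x + x) - 5) = 4 - (2*x - 5) = 4 - (-5 + 2*x) = 4 + (5 - 2*x) = 9 - 2*x)
D(w, m) = -7*m*w (D(w, m) = -7*w*m = -7*m*w)
1/(D(n(U), 68) + sqrt(d(69, 11) + 3768)) = 1/(-7*68*(9 - 2*(-9)) + sqrt((39 - 1*11) + 3768)) = 1/(-7*68*(9 + 18) + sqrt((39 - 11) + 3768)) = 1/(-7*68*27 + sqrt(28 + 3768)) = 1/(-12852 + sqrt(3796)) = 1/(-12852 + 2*sqrt(949))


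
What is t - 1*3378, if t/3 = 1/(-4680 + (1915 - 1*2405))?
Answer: -17464263/5170 ≈ -3378.0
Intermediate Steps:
t = -3/5170 (t = 3/(-4680 + (1915 - 1*2405)) = 3/(-4680 + (1915 - 2405)) = 3/(-4680 - 490) = 3/(-5170) = 3*(-1/5170) = -3/5170 ≈ -0.00058027)
t - 1*3378 = -3/5170 - 1*3378 = -3/5170 - 3378 = -17464263/5170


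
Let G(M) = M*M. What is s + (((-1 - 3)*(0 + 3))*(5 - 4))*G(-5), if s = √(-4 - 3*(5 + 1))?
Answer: -300 + I*√22 ≈ -300.0 + 4.6904*I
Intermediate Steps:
G(M) = M²
s = I*√22 (s = √(-4 - 3*6) = √(-4 - 18) = √(-22) = I*√22 ≈ 4.6904*I)
s + (((-1 - 3)*(0 + 3))*(5 - 4))*G(-5) = I*√22 + (((-1 - 3)*(0 + 3))*(5 - 4))*(-5)² = I*√22 + (-4*3*1)*25 = I*√22 - 12*1*25 = I*√22 - 12*25 = I*√22 - 300 = -300 + I*√22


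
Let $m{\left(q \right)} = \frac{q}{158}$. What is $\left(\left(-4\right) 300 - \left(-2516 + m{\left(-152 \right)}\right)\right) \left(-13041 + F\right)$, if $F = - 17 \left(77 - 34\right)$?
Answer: $- \frac{1432838880}{79} \approx -1.8137 \cdot 10^{7}$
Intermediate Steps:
$F = -731$ ($F = \left(-17\right) 43 = -731$)
$m{\left(q \right)} = \frac{q}{158}$ ($m{\left(q \right)} = q \frac{1}{158} = \frac{q}{158}$)
$\left(\left(-4\right) 300 - \left(-2516 + m{\left(-152 \right)}\right)\right) \left(-13041 + F\right) = \left(\left(-4\right) 300 + \left(2516 - \frac{1}{158} \left(-152\right)\right)\right) \left(-13041 - 731\right) = \left(-1200 + \left(2516 - - \frac{76}{79}\right)\right) \left(-13772\right) = \left(-1200 + \left(2516 + \frac{76}{79}\right)\right) \left(-13772\right) = \left(-1200 + \frac{198840}{79}\right) \left(-13772\right) = \frac{104040}{79} \left(-13772\right) = - \frac{1432838880}{79}$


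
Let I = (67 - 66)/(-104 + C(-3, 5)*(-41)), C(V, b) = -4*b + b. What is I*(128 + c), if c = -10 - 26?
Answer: 92/511 ≈ 0.18004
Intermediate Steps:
c = -36
C(V, b) = -3*b
I = 1/511 (I = (67 - 66)/(-104 - 3*5*(-41)) = 1/(-104 - 15*(-41)) = 1/(-104 + 615) = 1/511 ≈ 0.0019569)
I*(128 + c) = (128 - 36)/511 = (1/511)*92 = 92/511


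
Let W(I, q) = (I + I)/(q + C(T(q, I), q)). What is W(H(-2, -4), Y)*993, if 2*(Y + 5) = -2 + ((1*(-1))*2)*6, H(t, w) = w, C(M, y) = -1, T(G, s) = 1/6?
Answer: 7944/13 ≈ 611.08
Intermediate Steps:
T(G, s) = ⅙
Y = -12 (Y = -5 + (-2 + ((1*(-1))*2)*6)/2 = -5 + (-2 - 1*2*6)/2 = -5 + (-2 - 2*6)/2 = -5 + (-2 - 12)/2 = -5 + (½)*(-14) = -5 - 7 = -12)
W(I, q) = 2*I/(-1 + q) (W(I, q) = (I + I)/(q - 1) = (2*I)/(-1 + q) = 2*I/(-1 + q))
W(H(-2, -4), Y)*993 = (2*(-4)/(-1 - 12))*993 = (2*(-4)/(-13))*993 = (2*(-4)*(-1/13))*993 = (8/13)*993 = 7944/13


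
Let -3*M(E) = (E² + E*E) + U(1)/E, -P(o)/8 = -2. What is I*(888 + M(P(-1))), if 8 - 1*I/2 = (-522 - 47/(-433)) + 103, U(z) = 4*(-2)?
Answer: 265251140/433 ≈ 6.1259e+5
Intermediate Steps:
U(z) = -8
P(o) = 16 (P(o) = -8*(-2) = 16)
I = 369688/433 (I = 16 - 2*((-522 - 47/(-433)) + 103) = 16 - 2*((-522 - 47*(-1/433)) + 103) = 16 - 2*((-522 + 47/433) + 103) = 16 - 2*(-225979/433 + 103) = 16 - 2*(-181380/433) = 16 + 362760/433 = 369688/433 ≈ 853.78)
M(E) = -2*E²/3 + 8/(3*E) (M(E) = -((E² + E*E) - 8/E)/3 = -((E² + E²) - 8/E)/3 = -(2*E² - 8/E)/3 = -(-8/E + 2*E²)/3 = -2*E²/3 + 8/(3*E))
I*(888 + M(P(-1))) = 369688*(888 + (⅔)*(4 - 1*16³)/16)/433 = 369688*(888 + (⅔)*(1/16)*(4 - 1*4096))/433 = 369688*(888 + (⅔)*(1/16)*(4 - 4096))/433 = 369688*(888 + (⅔)*(1/16)*(-4092))/433 = 369688*(888 - 341/2)/433 = (369688/433)*(1435/2) = 265251140/433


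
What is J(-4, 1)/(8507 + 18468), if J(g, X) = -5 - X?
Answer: -6/26975 ≈ -0.00022243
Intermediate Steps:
J(-4, 1)/(8507 + 18468) = (-5 - 1*1)/(8507 + 18468) = (-5 - 1)/26975 = (1/26975)*(-6) = -6/26975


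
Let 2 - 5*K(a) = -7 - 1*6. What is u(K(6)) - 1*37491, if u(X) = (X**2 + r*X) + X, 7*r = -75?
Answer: -262578/7 ≈ -37511.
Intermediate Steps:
r = -75/7 (r = (1/7)*(-75) = -75/7 ≈ -10.714)
K(a) = 3 (K(a) = 2/5 - (-7 - 1*6)/5 = 2/5 - (-7 - 6)/5 = 2/5 - 1/5*(-13) = 2/5 + 13/5 = 3)
u(X) = X**2 - 68*X/7 (u(X) = (X**2 - 75*X/7) + X = X**2 - 68*X/7)
u(K(6)) - 1*37491 = (1/7)*3*(-68 + 7*3) - 1*37491 = (1/7)*3*(-68 + 21) - 37491 = (1/7)*3*(-47) - 37491 = -141/7 - 37491 = -262578/7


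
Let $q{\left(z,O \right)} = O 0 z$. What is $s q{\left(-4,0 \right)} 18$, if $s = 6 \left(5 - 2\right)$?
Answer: $0$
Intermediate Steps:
$q{\left(z,O \right)} = 0$ ($q{\left(z,O \right)} = 0 z = 0$)
$s = 18$ ($s = 6 \cdot 3 = 18$)
$s q{\left(-4,0 \right)} 18 = 18 \cdot 0 \cdot 18 = 0 \cdot 18 = 0$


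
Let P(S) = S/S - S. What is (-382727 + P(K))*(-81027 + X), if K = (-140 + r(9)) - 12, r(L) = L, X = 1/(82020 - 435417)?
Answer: 10955148940393760/353397 ≈ 3.1000e+10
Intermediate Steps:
X = -1/353397 (X = 1/(-353397) = -1/353397 ≈ -2.8297e-6)
K = -143 (K = (-140 + 9) - 12 = -131 - 12 = -143)
P(S) = 1 - S
(-382727 + P(K))*(-81027 + X) = (-382727 + (1 - 1*(-143)))*(-81027 - 1/353397) = (-382727 + (1 + 143))*(-28634698720/353397) = (-382727 + 144)*(-28634698720/353397) = -382583*(-28634698720/353397) = 10955148940393760/353397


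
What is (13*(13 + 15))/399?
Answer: 52/57 ≈ 0.91228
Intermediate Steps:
(13*(13 + 15))/399 = (13*28)*(1/399) = 364*(1/399) = 52/57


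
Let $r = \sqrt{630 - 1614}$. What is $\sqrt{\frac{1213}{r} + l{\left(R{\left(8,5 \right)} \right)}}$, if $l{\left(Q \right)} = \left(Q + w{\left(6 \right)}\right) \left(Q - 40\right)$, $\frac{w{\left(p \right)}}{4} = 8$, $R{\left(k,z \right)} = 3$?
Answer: $\frac{\sqrt{-78368220 - 149199 i \sqrt{246}}}{246} \approx 0.53722 - 35.99 i$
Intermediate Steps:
$w{\left(p \right)} = 32$ ($w{\left(p \right)} = 4 \cdot 8 = 32$)
$r = 2 i \sqrt{246}$ ($r = \sqrt{-984} = 2 i \sqrt{246} \approx 31.369 i$)
$l{\left(Q \right)} = \left(-40 + Q\right) \left(32 + Q\right)$ ($l{\left(Q \right)} = \left(Q + 32\right) \left(Q - 40\right) = \left(32 + Q\right) \left(-40 + Q\right) = \left(-40 + Q\right) \left(32 + Q\right)$)
$\sqrt{\frac{1213}{r} + l{\left(R{\left(8,5 \right)} \right)}} = \sqrt{\frac{1213}{2 i \sqrt{246}} - \left(1304 - 9\right)} = \sqrt{1213 \left(- \frac{i \sqrt{246}}{492}\right) - 1295} = \sqrt{- \frac{1213 i \sqrt{246}}{492} - 1295} = \sqrt{-1295 - \frac{1213 i \sqrt{246}}{492}}$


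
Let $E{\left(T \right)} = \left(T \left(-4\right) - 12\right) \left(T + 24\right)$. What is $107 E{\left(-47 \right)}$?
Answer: $-433136$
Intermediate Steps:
$E{\left(T \right)} = \left(-12 - 4 T\right) \left(24 + T\right)$ ($E{\left(T \right)} = \left(- 4 T - 12\right) \left(24 + T\right) = \left(-12 - 4 T\right) \left(24 + T\right)$)
$107 E{\left(-47 \right)} = 107 \left(-288 - -5076 - 4 \left(-47\right)^{2}\right) = 107 \left(-288 + 5076 - 8836\right) = 107 \left(-4048\right) = -433136$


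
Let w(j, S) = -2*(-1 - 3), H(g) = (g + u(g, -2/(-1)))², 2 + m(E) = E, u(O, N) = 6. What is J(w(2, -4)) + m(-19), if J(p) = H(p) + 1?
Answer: 176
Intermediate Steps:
m(E) = -2 + E
H(g) = (6 + g)² (H(g) = (g + 6)² = (6 + g)²)
w(j, S) = 8 (w(j, S) = -2*(-4) = 8)
J(p) = 1 + (6 + p)² (J(p) = (6 + p)² + 1 = 1 + (6 + p)²)
J(w(2, -4)) + m(-19) = (1 + (6 + 8)²) + (-2 - 19) = (1 + 14²) - 21 = (1 + 196) - 21 = 197 - 21 = 176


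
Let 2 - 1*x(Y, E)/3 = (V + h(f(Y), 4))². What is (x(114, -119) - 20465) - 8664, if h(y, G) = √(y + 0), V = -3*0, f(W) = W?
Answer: -29465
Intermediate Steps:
V = 0
h(y, G) = √y
x(Y, E) = 6 - 3*Y (x(Y, E) = 6 - 3*(0 + √Y)² = 6 - 3*Y)
(x(114, -119) - 20465) - 8664 = ((6 - 3*114) - 20465) - 8664 = ((6 - 342) - 20465) - 8664 = (-336 - 20465) - 8664 = -20801 - 8664 = -29465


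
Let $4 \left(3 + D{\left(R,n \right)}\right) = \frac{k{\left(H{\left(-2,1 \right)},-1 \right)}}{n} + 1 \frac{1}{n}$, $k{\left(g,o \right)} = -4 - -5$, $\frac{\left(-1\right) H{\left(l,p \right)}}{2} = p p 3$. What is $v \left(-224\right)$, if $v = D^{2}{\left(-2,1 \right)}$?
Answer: $-1400$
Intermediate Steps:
$H{\left(l,p \right)} = - 6 p^{2}$ ($H{\left(l,p \right)} = - 2 p p 3 = - 2 p^{2} \cdot 3 = - 2 \cdot 3 p^{2} = - 6 p^{2}$)
$k{\left(g,o \right)} = 1$ ($k{\left(g,o \right)} = -4 + 5 = 1$)
$D{\left(R,n \right)} = -3 + \frac{1}{2 n}$ ($D{\left(R,n \right)} = -3 + \frac{1 \frac{1}{n} + 1 \frac{1}{n}}{4} = -3 + \frac{\frac{1}{n} + \frac{1}{n}}{4} = -3 + \frac{2 \frac{1}{n}}{4} = -3 + \frac{1}{2 n}$)
$v = \frac{25}{4}$ ($v = \left(-3 + \frac{1}{2 \cdot 1}\right)^{2} = \left(-3 + \frac{1}{2} \cdot 1\right)^{2} = \left(-3 + \frac{1}{2}\right)^{2} = \left(- \frac{5}{2}\right)^{2} = \frac{25}{4} \approx 6.25$)
$v \left(-224\right) = \frac{25}{4} \left(-224\right) = -1400$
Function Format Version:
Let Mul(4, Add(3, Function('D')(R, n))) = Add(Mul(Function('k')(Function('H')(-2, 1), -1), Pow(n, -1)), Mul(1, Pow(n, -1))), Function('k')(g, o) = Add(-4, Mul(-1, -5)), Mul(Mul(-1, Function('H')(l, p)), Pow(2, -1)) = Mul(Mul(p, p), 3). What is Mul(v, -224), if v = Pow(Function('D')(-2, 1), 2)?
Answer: -1400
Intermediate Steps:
Function('H')(l, p) = Mul(-6, Pow(p, 2)) (Function('H')(l, p) = Mul(-2, Mul(Mul(p, p), 3)) = Mul(-2, Mul(Pow(p, 2), 3)) = Mul(-2, Mul(3, Pow(p, 2))) = Mul(-6, Pow(p, 2)))
Function('k')(g, o) = 1 (Function('k')(g, o) = Add(-4, 5) = 1)
Function('D')(R, n) = Add(-3, Mul(Rational(1, 2), Pow(n, -1))) (Function('D')(R, n) = Add(-3, Mul(Rational(1, 4), Add(Mul(1, Pow(n, -1)), Mul(1, Pow(n, -1))))) = Add(-3, Mul(Rational(1, 4), Add(Pow(n, -1), Pow(n, -1)))) = Add(-3, Mul(Rational(1, 4), Mul(2, Pow(n, -1)))) = Add(-3, Mul(Rational(1, 2), Pow(n, -1))))
v = Rational(25, 4) (v = Pow(Add(-3, Mul(Rational(1, 2), Pow(1, -1))), 2) = Pow(Add(-3, Mul(Rational(1, 2), 1)), 2) = Pow(Add(-3, Rational(1, 2)), 2) = Pow(Rational(-5, 2), 2) = Rational(25, 4) ≈ 6.2500)
Mul(v, -224) = Mul(Rational(25, 4), -224) = -1400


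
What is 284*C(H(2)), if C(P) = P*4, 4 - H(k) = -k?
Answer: 6816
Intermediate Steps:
H(k) = 4 + k (H(k) = 4 - (-1)*k = 4 + k)
C(P) = 4*P
284*C(H(2)) = 284*(4*(4 + 2)) = 284*(4*6) = 284*24 = 6816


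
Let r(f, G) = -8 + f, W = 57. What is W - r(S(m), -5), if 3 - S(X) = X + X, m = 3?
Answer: 68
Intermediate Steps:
S(X) = 3 - 2*X (S(X) = 3 - (X + X) = 3 - 2*X)
W - r(S(m), -5) = 57 - (-8 + (3 - 2*3)) = 57 - (-8 + (3 - 6)) = 57 - (-8 - 3) = 57 - 1*(-11) = 57 + 11 = 68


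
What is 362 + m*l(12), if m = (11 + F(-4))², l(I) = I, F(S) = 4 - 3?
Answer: 2090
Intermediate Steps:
F(S) = 1
m = 144 (m = (11 + 1)² = 12² = 144)
362 + m*l(12) = 362 + 144*12 = 362 + 1728 = 2090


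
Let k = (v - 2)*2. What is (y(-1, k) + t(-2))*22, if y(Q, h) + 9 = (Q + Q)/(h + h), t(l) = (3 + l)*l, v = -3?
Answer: -1199/5 ≈ -239.80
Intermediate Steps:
t(l) = l*(3 + l)
k = -10 (k = (-3 - 2)*2 = -5*2 = -10)
y(Q, h) = -9 + Q/h (y(Q, h) = -9 + (Q + Q)/(h + h) = -9 + (2*Q)/((2*h)) = -9 + (2*Q)*(1/(2*h)) = -9 + Q/h)
(y(-1, k) + t(-2))*22 = ((-9 - 1/(-10)) - 2*(3 - 2))*22 = ((-9 - 1*(-⅒)) - 2*1)*22 = ((-9 + ⅒) - 2)*22 = (-89/10 - 2)*22 = -109/10*22 = -1199/5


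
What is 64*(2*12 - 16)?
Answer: 512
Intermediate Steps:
64*(2*12 - 16) = 64*(24 - 16) = 64*8 = 512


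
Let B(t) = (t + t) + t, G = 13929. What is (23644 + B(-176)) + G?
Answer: 37045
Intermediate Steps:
B(t) = 3*t (B(t) = 2*t + t = 3*t)
(23644 + B(-176)) + G = (23644 + 3*(-176)) + 13929 = (23644 - 528) + 13929 = 23116 + 13929 = 37045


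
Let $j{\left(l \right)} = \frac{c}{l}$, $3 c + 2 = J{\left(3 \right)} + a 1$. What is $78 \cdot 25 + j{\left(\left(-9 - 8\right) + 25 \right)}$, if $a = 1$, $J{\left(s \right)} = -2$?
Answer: $\frac{15599}{8} \approx 1949.9$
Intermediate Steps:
$c = -1$ ($c = - \frac{2}{3} + \frac{-2 + 1 \cdot 1}{3} = - \frac{2}{3} + \frac{-2 + 1}{3} = - \frac{2}{3} + \frac{1}{3} \left(-1\right) = - \frac{2}{3} - \frac{1}{3} = -1$)
$j{\left(l \right)} = - \frac{1}{l}$
$78 \cdot 25 + j{\left(\left(-9 - 8\right) + 25 \right)} = 78 \cdot 25 - \frac{1}{\left(-9 - 8\right) + 25} = 1950 - \frac{1}{-17 + 25} = 1950 - \frac{1}{8} = \frac{15599}{8}$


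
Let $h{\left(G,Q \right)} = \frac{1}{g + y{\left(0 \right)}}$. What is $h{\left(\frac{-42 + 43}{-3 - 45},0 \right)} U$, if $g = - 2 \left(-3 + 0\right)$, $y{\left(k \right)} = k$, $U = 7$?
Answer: $\frac{7}{6} \approx 1.1667$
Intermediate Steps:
$g = 6$ ($g = \left(-2\right) \left(-3\right) = 6$)
$h{\left(G,Q \right)} = \frac{1}{6}$ ($h{\left(G,Q \right)} = \frac{1}{6 + 0} = \frac{1}{6}$)
$h{\left(\frac{-42 + 43}{-3 - 45},0 \right)} U = \frac{1}{6} \cdot 7 = \frac{7}{6}$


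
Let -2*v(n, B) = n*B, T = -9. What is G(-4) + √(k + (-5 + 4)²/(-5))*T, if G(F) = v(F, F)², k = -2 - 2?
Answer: 64 - 9*I*√105/5 ≈ 64.0 - 18.445*I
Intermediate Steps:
v(n, B) = -B*n/2 (v(n, B) = -n*B/2 = -B*n/2)
k = -4
G(F) = F⁴/4 (G(F) = (-F*F/2)² = (-F²/2)² = F⁴/4)
G(-4) + √(k + (-5 + 4)²/(-5))*T = (¼)*(-4)⁴ + √(-4 + (-5 + 4)²/(-5))*(-9) = (¼)*256 + √(-4 + (-1)²*(-⅕))*(-9) = 64 + √(-4 + 1*(-⅕))*(-9) = 64 + √(-4 - ⅕)*(-9) = 64 + √(-21/5)*(-9) = 64 + (I*√105/5)*(-9) = 64 - 9*I*√105/5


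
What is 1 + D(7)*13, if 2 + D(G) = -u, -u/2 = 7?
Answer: 157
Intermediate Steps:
u = -14 (u = -2*7 = -14)
D(G) = 12 (D(G) = -2 - 1*(-14) = -2 + 14 = 12)
1 + D(7)*13 = 1 + 12*13 = 1 + 156 = 157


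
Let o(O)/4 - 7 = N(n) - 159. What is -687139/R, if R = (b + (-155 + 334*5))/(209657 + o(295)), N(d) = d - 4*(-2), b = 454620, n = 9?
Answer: -143692446263/456135 ≈ -3.1502e+5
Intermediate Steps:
N(d) = 8 + d (N(d) = d + 8 = 8 + d)
o(O) = -540 (o(O) = 28 + 4*((8 + 9) - 159) = 28 + 4*(17 - 159) = 28 + 4*(-142) = 28 - 568 = -540)
R = 456135/209117 (R = (454620 + (-155 + 334*5))/(209657 - 540) = (454620 + (-155 + 1670))/209117 = (454620 + 1515)*(1/209117) = 456135*(1/209117) = 456135/209117 ≈ 2.1812)
-687139/R = -687139/456135/209117 = -687139*209117/456135 = -143692446263/456135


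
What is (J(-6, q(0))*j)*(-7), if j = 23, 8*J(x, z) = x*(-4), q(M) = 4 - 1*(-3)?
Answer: -483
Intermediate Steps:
q(M) = 7 (q(M) = 4 + 3 = 7)
J(x, z) = -x/2 (J(x, z) = (x*(-4))/8 = (-4*x)/8 = -x/2)
(J(-6, q(0))*j)*(-7) = (-½*(-6)*23)*(-7) = (3*23)*(-7) = 69*(-7) = -483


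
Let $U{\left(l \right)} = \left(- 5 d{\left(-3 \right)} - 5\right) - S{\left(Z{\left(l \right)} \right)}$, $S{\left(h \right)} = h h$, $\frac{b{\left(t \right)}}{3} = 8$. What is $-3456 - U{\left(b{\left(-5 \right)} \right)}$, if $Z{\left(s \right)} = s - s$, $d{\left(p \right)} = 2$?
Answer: $-3441$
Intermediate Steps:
$Z{\left(s \right)} = 0$
$b{\left(t \right)} = 24$ ($b{\left(t \right)} = 3 \cdot 8 = 24$)
$S{\left(h \right)} = h^{2}$
$U{\left(l \right)} = -15$ ($U{\left(l \right)} = \left(\left(-5\right) 2 - 5\right) - 0^{2} = \left(-10 - 5\right) - 0 = -15 + 0 = -15$)
$-3456 - U{\left(b{\left(-5 \right)} \right)} = -3456 - -15 = -3456 + 15 = -3441$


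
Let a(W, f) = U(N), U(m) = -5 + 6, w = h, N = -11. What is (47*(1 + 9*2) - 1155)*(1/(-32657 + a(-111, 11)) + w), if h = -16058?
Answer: 68695096419/16328 ≈ 4.2072e+6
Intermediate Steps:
w = -16058
U(m) = 1
a(W, f) = 1
(47*(1 + 9*2) - 1155)*(1/(-32657 + a(-111, 11)) + w) = (47*(1 + 9*2) - 1155)*(1/(-32657 + 1) - 16058) = (47*(1 + 18) - 1155)*(1/(-32656) - 16058) = (47*19 - 1155)*(-1/32656 - 16058) = (893 - 1155)*(-524390049/32656) = -262*(-524390049/32656) = 68695096419/16328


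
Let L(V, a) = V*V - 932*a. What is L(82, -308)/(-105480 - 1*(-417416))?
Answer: 73445/77984 ≈ 0.94180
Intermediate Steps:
L(V, a) = V² - 932*a
L(82, -308)/(-105480 - 1*(-417416)) = (82² - 932*(-308))/(-105480 - 1*(-417416)) = (6724 + 287056)/(-105480 + 417416) = 293780/311936 = 293780*(1/311936) = 73445/77984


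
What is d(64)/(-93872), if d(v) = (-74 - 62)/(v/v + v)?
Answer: 17/762710 ≈ 2.2289e-5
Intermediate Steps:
d(v) = -136/(1 + v)
d(64)/(-93872) = -136/(1 + 64)/(-93872) = -136/65*(-1/93872) = 17/762710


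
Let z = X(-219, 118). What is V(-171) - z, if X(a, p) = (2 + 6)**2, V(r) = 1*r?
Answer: -235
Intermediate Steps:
V(r) = r
X(a, p) = 64 (X(a, p) = 8**2 = 64)
z = 64
V(-171) - z = -171 - 1*64 = -171 - 64 = -235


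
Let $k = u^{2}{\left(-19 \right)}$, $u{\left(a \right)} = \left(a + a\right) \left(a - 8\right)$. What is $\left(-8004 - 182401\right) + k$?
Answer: $862271$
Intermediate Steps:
$u{\left(a \right)} = 2 a \left(-8 + a\right)$
$k = 1052676$ ($k = \left(2 \left(-19\right) \left(-8 - 19\right)\right)^{2} = \left(2 \left(-19\right) \left(-27\right)\right)^{2} = 1026^{2} = 1052676$)
$\left(-8004 - 182401\right) + k = \left(-8004 - 182401\right) + 1052676 = -190405 + 1052676 = 862271$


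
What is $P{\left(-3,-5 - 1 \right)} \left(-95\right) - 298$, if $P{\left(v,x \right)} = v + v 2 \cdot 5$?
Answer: $2837$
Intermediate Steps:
$P{\left(v,x \right)} = 11 v$ ($P{\left(v,x \right)} = v + 2 v 5 = v + 10 v = 11 v$)
$P{\left(-3,-5 - 1 \right)} \left(-95\right) - 298 = 11 \left(-3\right) \left(-95\right) - 298 = \left(-33\right) \left(-95\right) - 298 = 3135 - 298 = 2837$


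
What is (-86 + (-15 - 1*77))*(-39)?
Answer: 6942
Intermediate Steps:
(-86 + (-15 - 1*77))*(-39) = (-86 + (-15 - 77))*(-39) = (-86 - 92)*(-39) = -178*(-39) = 6942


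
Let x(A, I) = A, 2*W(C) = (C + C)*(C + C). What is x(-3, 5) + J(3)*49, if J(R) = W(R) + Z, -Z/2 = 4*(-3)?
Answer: 2055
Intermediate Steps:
Z = 24 (Z = -8*(-3) = -2*(-12) = 24)
W(C) = 2*C**2 (W(C) = ((C + C)*(C + C))/2 = ((2*C)*(2*C))/2 = (4*C**2)/2 = 2*C**2)
J(R) = 24 + 2*R**2 (J(R) = 2*R**2 + 24 = 24 + 2*R**2)
x(-3, 5) + J(3)*49 = -3 + (24 + 2*3**2)*49 = -3 + (24 + 2*9)*49 = -3 + (24 + 18)*49 = -3 + 42*49 = -3 + 2058 = 2055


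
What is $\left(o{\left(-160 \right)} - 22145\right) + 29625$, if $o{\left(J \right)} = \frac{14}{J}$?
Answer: $\frac{598393}{80} \approx 7479.9$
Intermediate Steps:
$\left(o{\left(-160 \right)} - 22145\right) + 29625 = \left(\frac{14}{-160} - 22145\right) + 29625 = \left(14 \left(- \frac{1}{160}\right) - 22145\right) + 29625 = \left(- \frac{7}{80} - 22145\right) + 29625 = - \frac{1771607}{80} + 29625 = \frac{598393}{80}$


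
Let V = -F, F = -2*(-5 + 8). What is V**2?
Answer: 36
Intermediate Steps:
F = -6 (F = -2*3 = -6)
V = 6 (V = -1*(-6) = 6)
V**2 = 6**2 = 36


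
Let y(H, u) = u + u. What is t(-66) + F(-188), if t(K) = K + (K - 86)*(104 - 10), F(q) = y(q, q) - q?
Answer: -14542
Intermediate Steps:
y(H, u) = 2*u
F(q) = q (F(q) = 2*q - q = q)
t(K) = -8084 + 95*K (t(K) = K + (-86 + K)*94 = K + (-8084 + 94*K) = -8084 + 95*K)
t(-66) + F(-188) = (-8084 + 95*(-66)) - 188 = (-8084 - 6270) - 188 = -14354 - 188 = -14542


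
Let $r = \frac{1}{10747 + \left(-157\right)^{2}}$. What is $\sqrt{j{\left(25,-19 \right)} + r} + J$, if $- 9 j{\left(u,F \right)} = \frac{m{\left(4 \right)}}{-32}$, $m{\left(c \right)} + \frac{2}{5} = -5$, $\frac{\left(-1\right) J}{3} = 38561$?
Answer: $-115683 + \frac{i \sqrt{2345604430}}{353960} \approx -1.1568 \cdot 10^{5} + 0.13683 i$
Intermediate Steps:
$J = -115683$ ($J = \left(-3\right) 38561 = -115683$)
$m{\left(c \right)} = - \frac{27}{5}$ ($m{\left(c \right)} = - \frac{2}{5} - 5 = - \frac{27}{5}$)
$r = \frac{1}{35396}$ ($r = \frac{1}{10747 + 24649} = \frac{1}{35396} \approx 2.8252 \cdot 10^{-5}$)
$j{\left(u,F \right)} = - \frac{3}{160}$ ($j{\left(u,F \right)} = - \frac{\left(- \frac{27}{5}\right) \frac{1}{-32}}{9} = - \frac{\left(- \frac{27}{5}\right) \left(- \frac{1}{32}\right)}{9} = \left(- \frac{1}{9}\right) \frac{27}{160} = - \frac{3}{160}$)
$\sqrt{j{\left(25,-19 \right)} + r} + J = \sqrt{- \frac{3}{160} + \frac{1}{35396}} - 115683 = \sqrt{- \frac{26507}{1415840}} - 115683 = \frac{i \sqrt{2345604430}}{353960} - 115683 = -115683 + \frac{i \sqrt{2345604430}}{353960}$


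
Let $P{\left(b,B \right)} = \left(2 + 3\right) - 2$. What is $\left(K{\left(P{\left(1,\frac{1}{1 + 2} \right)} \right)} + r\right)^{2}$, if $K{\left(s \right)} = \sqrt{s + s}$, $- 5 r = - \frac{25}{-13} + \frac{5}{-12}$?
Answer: $\frac{148225}{24336} - \frac{47 \sqrt{6}}{78} \approx 4.6148$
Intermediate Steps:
$P{\left(b,B \right)} = 3$ ($P{\left(b,B \right)} = 5 - 2 = 3$)
$r = - \frac{47}{156}$ ($r = - \frac{- \frac{25}{-13} + \frac{5}{-12}}{5} = - \frac{\left(-25\right) \left(- \frac{1}{13}\right) + 5 \left(- \frac{1}{12}\right)}{5} = - \frac{\frac{25}{13} - \frac{5}{12}}{5} = \left(- \frac{1}{5}\right) \frac{235}{156} = - \frac{47}{156} \approx -0.30128$)
$K{\left(s \right)} = \sqrt{2} \sqrt{s}$ ($K{\left(s \right)} = \sqrt{2 s} = \sqrt{2} \sqrt{s}$)
$\left(K{\left(P{\left(1,\frac{1}{1 + 2} \right)} \right)} + r\right)^{2} = \left(\sqrt{2} \sqrt{3} - \frac{47}{156}\right)^{2} = \left(\sqrt{6} - \frac{47}{156}\right)^{2} = \left(- \frac{47}{156} + \sqrt{6}\right)^{2}$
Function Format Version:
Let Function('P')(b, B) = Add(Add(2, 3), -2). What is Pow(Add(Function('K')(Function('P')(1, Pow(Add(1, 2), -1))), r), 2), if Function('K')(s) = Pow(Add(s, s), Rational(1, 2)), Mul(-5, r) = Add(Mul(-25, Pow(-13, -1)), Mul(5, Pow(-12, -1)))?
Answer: Add(Rational(148225, 24336), Mul(Rational(-47, 78), Pow(6, Rational(1, 2)))) ≈ 4.6148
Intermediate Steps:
Function('P')(b, B) = 3 (Function('P')(b, B) = Add(5, -2) = 3)
r = Rational(-47, 156) (r = Mul(Rational(-1, 5), Add(Mul(-25, Pow(-13, -1)), Mul(5, Pow(-12, -1)))) = Mul(Rational(-1, 5), Add(Mul(-25, Rational(-1, 13)), Mul(5, Rational(-1, 12)))) = Mul(Rational(-1, 5), Add(Rational(25, 13), Rational(-5, 12))) = Mul(Rational(-1, 5), Rational(235, 156)) = Rational(-47, 156) ≈ -0.30128)
Function('K')(s) = Mul(Pow(2, Rational(1, 2)), Pow(s, Rational(1, 2))) (Function('K')(s) = Pow(Mul(2, s), Rational(1, 2)) = Mul(Pow(2, Rational(1, 2)), Pow(s, Rational(1, 2))))
Pow(Add(Function('K')(Function('P')(1, Pow(Add(1, 2), -1))), r), 2) = Pow(Add(Mul(Pow(2, Rational(1, 2)), Pow(3, Rational(1, 2))), Rational(-47, 156)), 2) = Pow(Add(Pow(6, Rational(1, 2)), Rational(-47, 156)), 2) = Pow(Add(Rational(-47, 156), Pow(6, Rational(1, 2))), 2)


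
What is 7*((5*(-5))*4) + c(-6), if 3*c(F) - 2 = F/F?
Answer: -699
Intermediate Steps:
c(F) = 1 (c(F) = 2/3 + (F/F)/3 = 2/3 + (1/3)*1 = 2/3 + 1/3 = 1)
7*((5*(-5))*4) + c(-6) = 7*((5*(-5))*4) + 1 = 7*(-25*4) + 1 = 7*(-100) + 1 = -700 + 1 = -699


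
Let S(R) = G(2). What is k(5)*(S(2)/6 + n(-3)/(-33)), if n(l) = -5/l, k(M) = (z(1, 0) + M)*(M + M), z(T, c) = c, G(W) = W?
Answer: 1400/99 ≈ 14.141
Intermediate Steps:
S(R) = 2
k(M) = 2*M**2 (k(M) = (0 + M)*(M + M) = M*(2*M) = 2*M**2)
k(5)*(S(2)/6 + n(-3)/(-33)) = (2*5**2)*(2/6 - 5/(-3)/(-33)) = (2*25)*(2*(1/6) - 5*(-1/3)*(-1/33)) = 50*(1/3 + (5/3)*(-1/33)) = 50*(1/3 - 5/99) = 50*(28/99) = 1400/99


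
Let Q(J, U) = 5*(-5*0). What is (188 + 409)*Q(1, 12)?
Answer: 0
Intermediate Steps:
Q(J, U) = 0 (Q(J, U) = 5*0 = 0)
(188 + 409)*Q(1, 12) = (188 + 409)*0 = 597*0 = 0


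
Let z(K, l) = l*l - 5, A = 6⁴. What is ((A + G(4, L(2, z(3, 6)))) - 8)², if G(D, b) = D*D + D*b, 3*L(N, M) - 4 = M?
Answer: 16418704/9 ≈ 1.8243e+6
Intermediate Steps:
A = 1296
z(K, l) = -5 + l² (z(K, l) = l² - 5 = -5 + l²)
L(N, M) = 4/3 + M/3
G(D, b) = D² + D*b
((A + G(4, L(2, z(3, 6)))) - 8)² = ((1296 + 4*(4 + (4/3 + (-5 + 6²)/3))) - 8)² = ((1296 + 4*(4 + (4/3 + (-5 + 36)/3))) - 8)² = ((1296 + 4*(4 + (4/3 + (⅓)*31))) - 8)² = ((1296 + 4*(4 + (4/3 + 31/3))) - 8)² = ((1296 + 4*(4 + 35/3)) - 8)² = ((1296 + 4*(47/3)) - 8)² = ((1296 + 188/3) - 8)² = (4076/3 - 8)² = (4052/3)² = 16418704/9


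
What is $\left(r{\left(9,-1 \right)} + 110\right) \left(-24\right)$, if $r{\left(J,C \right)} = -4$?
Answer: $-2544$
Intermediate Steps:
$\left(r{\left(9,-1 \right)} + 110\right) \left(-24\right) = \left(-4 + 110\right) \left(-24\right) = 106 \left(-24\right) = -2544$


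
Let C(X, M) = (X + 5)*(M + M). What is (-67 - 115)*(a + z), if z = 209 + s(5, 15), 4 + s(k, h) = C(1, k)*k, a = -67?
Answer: -79716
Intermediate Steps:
C(X, M) = 2*M*(5 + X) (C(X, M) = (5 + X)*(2*M) = 2*M*(5 + X))
s(k, h) = -4 + 12*k² (s(k, h) = -4 + (2*k*(5 + 1))*k = -4 + (2*k*6)*k = -4 + (12*k)*k = -4 + 12*k²)
z = 505 (z = 209 + (-4 + 12*5²) = 209 + (-4 + 12*25) = 209 + (-4 + 300) = 209 + 296 = 505)
(-67 - 115)*(a + z) = (-67 - 115)*(-67 + 505) = -182*438 = -79716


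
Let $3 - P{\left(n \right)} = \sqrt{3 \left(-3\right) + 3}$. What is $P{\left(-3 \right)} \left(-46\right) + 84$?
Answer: $-54 + 46 i \sqrt{6} \approx -54.0 + 112.68 i$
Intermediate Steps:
$P{\left(n \right)} = 3 - i \sqrt{6}$ ($P{\left(n \right)} = 3 - \sqrt{3 \left(-3\right) + 3} = 3 - \sqrt{-9 + 3} = 3 - \sqrt{-6} = 3 - i \sqrt{6}$)
$P{\left(-3 \right)} \left(-46\right) + 84 = \left(3 - i \sqrt{6}\right) \left(-46\right) + 84 = \left(-138 + 46 i \sqrt{6}\right) + 84 = -54 + 46 i \sqrt{6}$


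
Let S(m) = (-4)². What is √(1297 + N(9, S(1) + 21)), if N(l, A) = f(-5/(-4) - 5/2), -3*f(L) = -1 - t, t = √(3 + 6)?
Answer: √11685/3 ≈ 36.032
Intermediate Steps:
t = 3 (t = √9 = 3)
S(m) = 16
f(L) = 4/3 (f(L) = -(-1 - 1*3)/3 = -(-1 - 3)/3 = -⅓*(-4) = 4/3)
N(l, A) = 4/3
√(1297 + N(9, S(1) + 21)) = √(1297 + 4/3) = √(3895/3) = √11685/3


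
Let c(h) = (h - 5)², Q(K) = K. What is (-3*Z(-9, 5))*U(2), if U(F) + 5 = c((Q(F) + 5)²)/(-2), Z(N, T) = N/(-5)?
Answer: 26271/5 ≈ 5254.2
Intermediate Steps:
Z(N, T) = -N/5 (Z(N, T) = N*(-⅕) = -N/5)
c(h) = (-5 + h)²
U(F) = -5 - (-5 + (5 + F)²)²/2 (U(F) = -5 + (-5 + (F + 5)²)²/(-2) = -5 + (-5 + (5 + F)²)²*(-½) = -5 - (-5 + (5 + F)²)²/2)
(-3*Z(-9, 5))*U(2) = (-(-3)*(-9)/5)*(-5 - (-5 + (5 + 2)²)²/2) = (-3*9/5)*(-5 - (-5 + 7²)²/2) = -27*(-5 - (-5 + 49)²/2)/5 = -27*(-5 - ½*44²)/5 = -27*(-5 - ½*1936)/5 = -27*(-5 - 968)/5 = -27/5*(-973) = 26271/5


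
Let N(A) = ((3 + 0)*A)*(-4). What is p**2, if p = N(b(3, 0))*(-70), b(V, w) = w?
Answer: 0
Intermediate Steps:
N(A) = -12*A (N(A) = (3*A)*(-4) = -12*A)
p = 0 (p = -12*0*(-70) = 0*(-70) = 0)
p**2 = 0**2 = 0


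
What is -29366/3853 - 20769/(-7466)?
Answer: -139223599/28766498 ≈ -4.8398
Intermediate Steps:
-29366/3853 - 20769/(-7466) = -29366*1/3853 - 20769*(-1/7466) = -29366/3853 + 20769/7466 = -139223599/28766498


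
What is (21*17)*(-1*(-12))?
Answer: 4284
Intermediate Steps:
(21*17)*(-1*(-12)) = 357*12 = 4284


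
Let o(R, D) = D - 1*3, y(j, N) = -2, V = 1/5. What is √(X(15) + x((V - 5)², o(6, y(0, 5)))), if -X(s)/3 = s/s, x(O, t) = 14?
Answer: √11 ≈ 3.3166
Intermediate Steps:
V = ⅕ ≈ 0.20000
o(R, D) = -3 + D (o(R, D) = D - 3 = -3 + D)
X(s) = -3 (X(s) = -3*s/s = -3*1 = -3)
√(X(15) + x((V - 5)², o(6, y(0, 5)))) = √(-3 + 14) = √11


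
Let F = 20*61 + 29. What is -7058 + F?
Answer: -5809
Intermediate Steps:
F = 1249 (F = 1220 + 29 = 1249)
-7058 + F = -7058 + 1249 = -5809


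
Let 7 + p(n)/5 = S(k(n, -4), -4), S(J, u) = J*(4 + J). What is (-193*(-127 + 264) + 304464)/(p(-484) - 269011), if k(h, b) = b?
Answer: -278023/269046 ≈ -1.0334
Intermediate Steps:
p(n) = -35 (p(n) = -35 + 5*(-4*(4 - 4)) = -35 + 5*(-4*0) = -35 + 5*0 = -35 + 0 = -35)
(-193*(-127 + 264) + 304464)/(p(-484) - 269011) = (-193*(-127 + 264) + 304464)/(-35 - 269011) = (-193*137 + 304464)/(-269046) = (-26441 + 304464)*(-1/269046) = 278023*(-1/269046) = -278023/269046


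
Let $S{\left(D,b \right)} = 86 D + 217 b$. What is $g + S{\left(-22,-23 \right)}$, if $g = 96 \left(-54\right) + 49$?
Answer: $-12018$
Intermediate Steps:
$g = -5135$ ($g = -5184 + 49 = -5135$)
$g + S{\left(-22,-23 \right)} = -5135 + \left(86 \left(-22\right) + 217 \left(-23\right)\right) = -5135 - 6883 = -12018$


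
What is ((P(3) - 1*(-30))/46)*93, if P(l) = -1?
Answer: 2697/46 ≈ 58.630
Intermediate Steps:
((P(3) - 1*(-30))/46)*93 = ((-1 - 1*(-30))/46)*93 = ((-1 + 30)*(1/46))*93 = (29*(1/46))*93 = (29/46)*93 = 2697/46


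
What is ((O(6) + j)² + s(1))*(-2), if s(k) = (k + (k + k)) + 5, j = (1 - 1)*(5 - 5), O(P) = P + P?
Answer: -304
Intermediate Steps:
O(P) = 2*P
j = 0 (j = 0*0 = 0)
s(k) = 5 + 3*k (s(k) = (k + 2*k) + 5 = 3*k + 5 = 5 + 3*k)
((O(6) + j)² + s(1))*(-2) = ((2*6 + 0)² + (5 + 3*1))*(-2) = ((12 + 0)² + (5 + 3))*(-2) = (12² + 8)*(-2) = (144 + 8)*(-2) = 152*(-2) = -304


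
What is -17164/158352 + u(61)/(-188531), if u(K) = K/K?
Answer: -809026109/7463565228 ≈ -0.10840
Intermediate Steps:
u(K) = 1
-17164/158352 + u(61)/(-188531) = -17164/158352 + 1/(-188531) = -17164*1/158352 + 1*(-1/188531) = -4291/39588 - 1/188531 = -809026109/7463565228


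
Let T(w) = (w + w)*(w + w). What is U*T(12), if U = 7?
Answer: 4032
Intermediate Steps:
T(w) = 4*w**2 (T(w) = (2*w)*(2*w) = 4*w**2)
U*T(12) = 7*(4*12**2) = 7*(4*144) = 7*576 = 4032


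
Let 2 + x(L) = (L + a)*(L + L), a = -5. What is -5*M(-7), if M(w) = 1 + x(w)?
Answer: -835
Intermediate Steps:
x(L) = -2 + 2*L*(-5 + L) (x(L) = -2 + (L - 5)*(L + L) = -2 + (-5 + L)*(2*L) = -2 + 2*L*(-5 + L))
M(w) = -1 - 10*w + 2*w² (M(w) = 1 + (-2 - 10*w + 2*w²) = -1 - 10*w + 2*w²)
-5*M(-7) = -5*(-1 - 10*(-7) + 2*(-7)²) = -5*(-1 + 70 + 2*49) = -5*(-1 + 70 + 98) = -5*167 = -835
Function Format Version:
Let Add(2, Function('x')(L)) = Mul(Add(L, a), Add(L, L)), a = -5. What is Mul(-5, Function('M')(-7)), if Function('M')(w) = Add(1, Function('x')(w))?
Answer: -835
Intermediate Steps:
Function('x')(L) = Add(-2, Mul(2, L, Add(-5, L))) (Function('x')(L) = Add(-2, Mul(Add(L, -5), Add(L, L))) = Add(-2, Mul(Add(-5, L), Mul(2, L))) = Add(-2, Mul(2, L, Add(-5, L))))
Function('M')(w) = Add(-1, Mul(-10, w), Mul(2, Pow(w, 2))) (Function('M')(w) = Add(1, Add(-2, Mul(-10, w), Mul(2, Pow(w, 2)))) = Add(-1, Mul(-10, w), Mul(2, Pow(w, 2))))
Mul(-5, Function('M')(-7)) = Mul(-5, Add(-1, Mul(-10, -7), Mul(2, Pow(-7, 2)))) = Mul(-5, Add(-1, 70, Mul(2, 49))) = Mul(-5, Add(-1, 70, 98)) = Mul(-5, 167) = -835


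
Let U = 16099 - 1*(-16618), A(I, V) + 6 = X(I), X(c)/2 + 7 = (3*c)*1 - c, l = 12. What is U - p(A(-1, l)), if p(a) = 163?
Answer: 32554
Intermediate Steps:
X(c) = -14 + 4*c (X(c) = -14 + 2*((3*c)*1 - c) = -14 + 2*(3*c - c) = -14 + 2*(2*c) = -14 + 4*c)
A(I, V) = -20 + 4*I (A(I, V) = -6 + (-14 + 4*I) = -20 + 4*I)
U = 32717 (U = 16099 + 16618 = 32717)
U - p(A(-1, l)) = 32717 - 1*163 = 32717 - 163 = 32554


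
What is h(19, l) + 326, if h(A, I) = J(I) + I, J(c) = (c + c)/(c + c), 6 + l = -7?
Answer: 314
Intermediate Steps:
l = -13 (l = -6 - 7 = -13)
J(c) = 1 (J(c) = (2*c)/((2*c)) = (2*c)*(1/(2*c)) = 1)
h(A, I) = 1 + I
h(19, l) + 326 = (1 - 13) + 326 = -12 + 326 = 314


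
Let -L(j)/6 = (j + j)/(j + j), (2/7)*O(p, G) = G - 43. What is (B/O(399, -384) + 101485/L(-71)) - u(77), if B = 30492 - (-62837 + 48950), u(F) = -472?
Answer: -295406365/17934 ≈ -16472.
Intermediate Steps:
O(p, G) = -301/2 + 7*G/2 (O(p, G) = 7*(G - 43)/2 = 7*(-43 + G)/2 = -301/2 + 7*G/2)
L(j) = -6 (L(j) = -6*(j + j)/(j + j) = -6*2*j/(2*j) = -6*2*j*1/(2*j) = -6*1 = -6)
B = 44379 (B = 30492 - 1*(-13887) = 30492 + 13887 = 44379)
(B/O(399, -384) + 101485/L(-71)) - u(77) = (44379/(-301/2 + (7/2)*(-384)) + 101485/(-6)) - 1*(-472) = (44379/(-301/2 - 1344) + 101485*(-1/6)) + 472 = (44379/(-2989/2) - 101485/6) + 472 = (44379*(-2/2989) - 101485/6) + 472 = (-88758/2989 - 101485/6) + 472 = -303871213/17934 + 472 = -295406365/17934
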